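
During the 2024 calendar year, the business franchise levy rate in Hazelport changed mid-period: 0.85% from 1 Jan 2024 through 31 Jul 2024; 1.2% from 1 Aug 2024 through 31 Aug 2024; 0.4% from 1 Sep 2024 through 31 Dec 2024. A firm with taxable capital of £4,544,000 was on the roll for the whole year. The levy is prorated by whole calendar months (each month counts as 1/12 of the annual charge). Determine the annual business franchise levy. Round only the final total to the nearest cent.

£33,133.33

1 Jan – 31 Jul 2024: 7 months at 0.85% → £4,544,000 × 0.85% × 7/12 = £22,530.6667
1 Aug – 31 Aug 2024: 1 month at 1.2% → £4,544,000 × 1.2% × 1/12 = £4,544.0000
1 Sep – 31 Dec 2024: 4 months at 0.4% → £4,544,000 × 0.4% × 4/12 = £6,058.6667
Total = £33,133.3333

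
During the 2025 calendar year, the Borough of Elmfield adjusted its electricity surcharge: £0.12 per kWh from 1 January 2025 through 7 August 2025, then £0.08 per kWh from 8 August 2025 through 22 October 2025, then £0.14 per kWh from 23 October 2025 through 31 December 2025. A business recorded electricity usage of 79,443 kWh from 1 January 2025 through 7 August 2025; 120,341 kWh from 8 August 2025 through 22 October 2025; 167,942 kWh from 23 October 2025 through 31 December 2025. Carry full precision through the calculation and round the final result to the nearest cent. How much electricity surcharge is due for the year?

1 January – 7 August 2025: 79,443 kWh at £0.12/kWh → £9,533.16
8 August – 22 October 2025: 120,341 kWh at £0.08/kWh → £9,627.28
23 October – 31 December 2025: 167,942 kWh at £0.14/kWh → £23,511.88

£42,672.32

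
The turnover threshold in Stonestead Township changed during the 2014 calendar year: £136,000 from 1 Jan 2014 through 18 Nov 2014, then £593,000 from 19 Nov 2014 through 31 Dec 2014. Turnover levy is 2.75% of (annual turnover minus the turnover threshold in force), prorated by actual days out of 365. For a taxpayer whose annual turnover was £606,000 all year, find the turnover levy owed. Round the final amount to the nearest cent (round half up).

1 Jan – 18 Nov 2014: 322 days, exemption £136,000 → (£606,000 − £136,000) × 2.75% × 322/365 = £11,402.3288
19 Nov – 31 Dec 2014: 43 days, exemption £593,000 → (£606,000 − £593,000) × 2.75% × 43/365 = £42.1164
Total = £11,444.4452

£11,444.45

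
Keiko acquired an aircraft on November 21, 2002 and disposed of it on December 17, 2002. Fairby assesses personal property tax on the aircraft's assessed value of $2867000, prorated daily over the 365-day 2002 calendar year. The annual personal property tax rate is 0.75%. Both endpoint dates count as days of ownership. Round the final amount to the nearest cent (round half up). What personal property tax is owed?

Days held (November 21 – December 17, 2002): 27 out of 365
Tax = $2867000 × 0.75% × 27/365 = $1590.5959

$1590.60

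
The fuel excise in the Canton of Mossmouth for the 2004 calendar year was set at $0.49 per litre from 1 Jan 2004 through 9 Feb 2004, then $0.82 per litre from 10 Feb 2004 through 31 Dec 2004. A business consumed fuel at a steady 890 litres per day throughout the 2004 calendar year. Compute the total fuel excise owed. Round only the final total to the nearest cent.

$255,358.80

1 Jan – 9 Feb 2004: 40 days × 890 litres/day = 35,600 litres at $0.49/litre → $17,444.00
10 Feb – 31 Dec 2004: 326 days × 890 litres/day = 290,140 litres at $0.82/litre → $237,914.80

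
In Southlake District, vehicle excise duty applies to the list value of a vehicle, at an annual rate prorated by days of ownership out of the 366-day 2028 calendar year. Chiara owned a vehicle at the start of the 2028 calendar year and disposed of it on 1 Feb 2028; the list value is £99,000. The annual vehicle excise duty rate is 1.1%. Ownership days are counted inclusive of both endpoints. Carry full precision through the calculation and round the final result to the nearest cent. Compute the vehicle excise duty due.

Days held (1 Jan – 1 Feb 2028): 32 out of 366
Tax = £99,000 × 1.1% × 32/366 = £95.2131

£95.21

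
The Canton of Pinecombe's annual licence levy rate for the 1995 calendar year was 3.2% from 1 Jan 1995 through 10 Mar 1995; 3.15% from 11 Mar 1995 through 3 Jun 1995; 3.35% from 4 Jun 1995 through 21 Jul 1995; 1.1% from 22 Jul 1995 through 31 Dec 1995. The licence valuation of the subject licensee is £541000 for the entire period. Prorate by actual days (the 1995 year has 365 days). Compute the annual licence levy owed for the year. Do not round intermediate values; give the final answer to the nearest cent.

1 Jan – 10 Mar 1995: 69 days at 3.2% → £541000 × 3.2% × 69/365 = £3272.6795
11 Mar – 3 Jun 1995: 85 days at 3.15% → £541000 × 3.15% × 85/365 = £3968.5685
4 Jun – 21 Jul 1995: 48 days at 3.35% → £541000 × 3.35% × 48/365 = £2383.3644
22 Jul – 31 Dec 1995: 163 days at 1.1% → £541000 × 1.1% × 163/365 = £2657.5699
Total = £12282.1822

£12282.18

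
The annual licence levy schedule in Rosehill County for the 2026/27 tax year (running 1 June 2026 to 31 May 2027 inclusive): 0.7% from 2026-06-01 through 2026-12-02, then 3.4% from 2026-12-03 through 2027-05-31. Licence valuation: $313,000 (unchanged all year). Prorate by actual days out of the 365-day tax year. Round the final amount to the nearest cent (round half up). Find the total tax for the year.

2026-06-01 to 2026-12-02: 185 days at 0.7% → $313,000 × 0.7% × 185/365 = $1,110.5068
2026-12-03 to 2027-05-31: 180 days at 3.4% → $313,000 × 3.4% × 180/365 = $5,248.1096
Total = $6,358.6164

$6,358.62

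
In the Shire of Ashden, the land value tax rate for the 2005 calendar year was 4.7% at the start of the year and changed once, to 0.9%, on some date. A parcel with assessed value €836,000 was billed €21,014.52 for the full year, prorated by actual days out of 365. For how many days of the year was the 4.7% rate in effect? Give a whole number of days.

155 days

Let d = days at the first rate; then 365 − d days at the second rate.
€836,000 × [4.7%·d + 0.9%·(365−d)] / 365 = €21,014.52
Solving gives d = 155, so the new rate took effect on June 5, 2005.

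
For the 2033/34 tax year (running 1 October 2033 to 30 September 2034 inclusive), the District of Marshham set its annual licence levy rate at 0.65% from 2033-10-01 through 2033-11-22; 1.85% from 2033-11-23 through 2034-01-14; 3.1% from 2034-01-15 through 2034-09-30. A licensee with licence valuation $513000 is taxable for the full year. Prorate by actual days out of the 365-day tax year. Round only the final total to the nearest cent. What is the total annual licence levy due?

$13146.85

2033-10-01 to 2033-11-22: 53 days at 0.65% → $513000 × 0.65% × 53/365 = $484.1877
2033-11-23 to 2034-01-14: 53 days at 1.85% → $513000 × 1.85% × 53/365 = $1378.0726
2034-01-15 to 2034-09-30: 259 days at 3.1% → $513000 × 3.1% × 259/365 = $11284.5945
Total = $13146.8548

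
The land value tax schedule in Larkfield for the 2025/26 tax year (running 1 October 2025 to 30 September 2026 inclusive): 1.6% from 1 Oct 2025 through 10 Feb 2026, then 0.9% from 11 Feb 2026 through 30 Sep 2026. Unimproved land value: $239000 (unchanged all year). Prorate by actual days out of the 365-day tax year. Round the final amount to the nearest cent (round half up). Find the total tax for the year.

$2760.61

1 Oct 2025 – 10 Feb 2026: 133 days at 1.6% → $239000 × 1.6% × 133/365 = $1393.4027
11 Feb – 30 Sep 2026: 232 days at 0.9% → $239000 × 0.9% × 232/365 = $1367.2110
Total = $2760.6137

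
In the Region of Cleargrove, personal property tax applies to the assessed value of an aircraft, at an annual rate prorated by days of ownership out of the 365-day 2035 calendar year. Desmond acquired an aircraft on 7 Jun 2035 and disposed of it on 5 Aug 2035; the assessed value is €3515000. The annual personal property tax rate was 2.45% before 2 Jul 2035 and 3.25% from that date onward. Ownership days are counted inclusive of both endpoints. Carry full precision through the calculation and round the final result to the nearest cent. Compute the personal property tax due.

7 Jun – 1 Jul 2035: 25 days at 2.45% → €3515000 × 2.45% × 25/365 = €5898.4589
2 Jul – 5 Aug 2035: 35 days at 3.25% → €3515000 × 3.25% × 35/365 = €10954.2808
Total = €16852.7397

€16852.74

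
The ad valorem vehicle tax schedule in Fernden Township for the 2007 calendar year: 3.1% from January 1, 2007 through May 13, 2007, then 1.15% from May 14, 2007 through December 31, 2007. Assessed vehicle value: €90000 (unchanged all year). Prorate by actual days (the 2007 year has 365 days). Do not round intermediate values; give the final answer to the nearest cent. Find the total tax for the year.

January 1 – May 13, 2007: 133 days at 3.1% → €90000 × 3.1% × 133/365 = €1016.6301
May 14 – December 31, 2007: 232 days at 1.15% → €90000 × 1.15% × 232/365 = €657.8630
Total = €1674.4932

€1674.49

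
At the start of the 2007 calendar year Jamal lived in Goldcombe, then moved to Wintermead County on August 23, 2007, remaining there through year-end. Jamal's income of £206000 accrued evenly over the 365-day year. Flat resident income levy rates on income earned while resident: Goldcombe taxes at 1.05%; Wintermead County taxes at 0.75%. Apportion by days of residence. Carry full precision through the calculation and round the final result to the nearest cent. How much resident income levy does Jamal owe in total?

Goldcombe, January 1 – August 22, 2007: 234 days → £206000 × 1.05% × 234/365 = £1386.6904
Wintermead County, August 23 – December 31, 2007: 131 days → £206000 × 0.75% × 131/365 = £554.5068
Total = £1941.1973

£1941.20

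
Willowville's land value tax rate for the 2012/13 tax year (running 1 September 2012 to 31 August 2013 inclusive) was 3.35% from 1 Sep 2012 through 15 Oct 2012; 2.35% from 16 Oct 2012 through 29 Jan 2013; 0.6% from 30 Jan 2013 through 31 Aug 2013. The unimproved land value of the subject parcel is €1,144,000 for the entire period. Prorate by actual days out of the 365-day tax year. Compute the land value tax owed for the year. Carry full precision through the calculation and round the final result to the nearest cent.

1 Sep – 15 Oct 2012: 45 days at 3.35% → €1,144,000 × 3.35% × 45/365 = €4,724.8767
16 Oct 2012 – 29 Jan 2013: 106 days at 2.35% → €1,144,000 × 2.35% × 106/365 = €7,807.4082
30 Jan – 31 Aug 2013: 214 days at 0.6% → €1,144,000 × 0.6% × 214/365 = €4,024.3726
Total = €16,556.6575

€16,556.66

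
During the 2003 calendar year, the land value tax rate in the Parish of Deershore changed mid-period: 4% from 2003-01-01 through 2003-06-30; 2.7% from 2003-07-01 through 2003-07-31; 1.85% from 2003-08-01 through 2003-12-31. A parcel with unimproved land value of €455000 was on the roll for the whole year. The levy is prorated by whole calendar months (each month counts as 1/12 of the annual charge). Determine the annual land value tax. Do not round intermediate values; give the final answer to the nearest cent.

2003-01-01 to 2003-06-30: 6 months at 4% → €455000 × 4% × 6/12 = €9100.0000
2003-07-01 to 2003-07-31: 1 month at 2.7% → €455000 × 2.7% × 1/12 = €1023.7500
2003-08-01 to 2003-12-31: 5 months at 1.85% → €455000 × 1.85% × 5/12 = €3507.2917
Total = €13631.0417

€13631.04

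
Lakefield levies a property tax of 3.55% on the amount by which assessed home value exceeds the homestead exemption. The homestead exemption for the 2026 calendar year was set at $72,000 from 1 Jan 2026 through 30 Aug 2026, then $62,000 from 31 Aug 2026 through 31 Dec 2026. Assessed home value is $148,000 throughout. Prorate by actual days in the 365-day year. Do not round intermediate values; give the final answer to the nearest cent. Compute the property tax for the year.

1 Jan – 30 Aug 2026: 242 days, exemption $72,000 → ($148,000 − $72,000) × 3.55% × 242/365 = $1,788.8110
31 Aug – 31 Dec 2026: 123 days, exemption $62,000 → ($148,000 − $62,000) × 3.55% × 123/365 = $1,028.8192
Total = $2,817.6301

$2,817.63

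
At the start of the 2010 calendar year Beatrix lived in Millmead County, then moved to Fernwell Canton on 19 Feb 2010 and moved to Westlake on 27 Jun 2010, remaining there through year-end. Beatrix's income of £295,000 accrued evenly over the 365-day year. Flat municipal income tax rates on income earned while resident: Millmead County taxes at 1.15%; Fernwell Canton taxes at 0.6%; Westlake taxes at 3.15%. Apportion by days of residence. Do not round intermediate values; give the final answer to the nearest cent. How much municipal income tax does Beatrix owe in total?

£5,862.42

Millmead County, 1 Jan – 18 Feb 2010: 49 days → £295,000 × 1.15% × 49/365 = £455.4315
Fernwell Canton, 19 Feb – 26 Jun 2010: 128 days → £295,000 × 0.6% × 128/365 = £620.7123
Westlake, 27 Jun – 31 Dec 2010: 188 days → £295,000 × 3.15% × 188/365 = £4,786.2740
Total = £5,862.4178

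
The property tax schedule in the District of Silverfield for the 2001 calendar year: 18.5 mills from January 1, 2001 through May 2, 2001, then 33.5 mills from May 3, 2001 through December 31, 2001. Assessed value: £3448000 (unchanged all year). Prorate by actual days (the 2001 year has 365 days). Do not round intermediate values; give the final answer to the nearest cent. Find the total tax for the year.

January 1 – May 2, 2001: 122 days at 18.5 mills → £3448000 × 1.85% × 122/365 = £21320.9205
May 3 – December 31, 2001: 243 days at 33.5 mills → £3448000 × 3.35% × 243/365 = £76899.8466
Total = £98220.7671

£98220.77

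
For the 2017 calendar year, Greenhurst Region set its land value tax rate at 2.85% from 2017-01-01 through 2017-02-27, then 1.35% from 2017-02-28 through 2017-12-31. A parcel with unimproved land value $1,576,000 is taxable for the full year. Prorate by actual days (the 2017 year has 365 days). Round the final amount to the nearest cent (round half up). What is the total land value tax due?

2017-01-01 to 2017-02-27: 58 days at 2.85% → $1,576,000 × 2.85% × 58/365 = $7,137.3370
2017-02-28 to 2017-12-31: 307 days at 1.35% → $1,576,000 × 1.35% × 307/365 = $17,895.1562
Total = $25,032.4932

$25,032.49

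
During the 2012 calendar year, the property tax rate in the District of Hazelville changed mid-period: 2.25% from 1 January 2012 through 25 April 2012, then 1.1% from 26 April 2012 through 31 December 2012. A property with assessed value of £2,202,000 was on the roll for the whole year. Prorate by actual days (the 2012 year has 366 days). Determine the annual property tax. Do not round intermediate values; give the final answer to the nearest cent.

1 January – 25 April 2012: 116 days at 2.25% → £2,202,000 × 2.25% × 116/366 = £15,702.7869
26 April – 31 December 2012: 250 days at 1.1% → £2,202,000 × 1.1% × 250/366 = £16,545.0820
Total = £32,247.8689

£32,247.87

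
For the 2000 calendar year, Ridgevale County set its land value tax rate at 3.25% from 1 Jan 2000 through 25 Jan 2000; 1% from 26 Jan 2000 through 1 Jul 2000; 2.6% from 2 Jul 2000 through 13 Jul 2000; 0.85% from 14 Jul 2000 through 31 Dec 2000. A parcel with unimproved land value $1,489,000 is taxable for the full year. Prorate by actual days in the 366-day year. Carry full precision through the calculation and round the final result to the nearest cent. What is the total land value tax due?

1 Jan – 25 Jan 2000: 25 days at 3.25% → $1,489,000 × 3.25% × 25/366 = $3,305.4986
26 Jan – 1 Jul 2000: 158 days at 1% → $1,489,000 × 1% × 158/366 = $6,427.9235
2 Jul – 13 Jul 2000: 12 days at 2.6% → $1,489,000 × 2.6% × 12/366 = $1,269.3115
14 Jul – 31 Dec 2000: 171 days at 0.85% → $1,489,000 × 0.85% × 171/366 = $5,913.2828
Total = $16,916.0164

$16,916.02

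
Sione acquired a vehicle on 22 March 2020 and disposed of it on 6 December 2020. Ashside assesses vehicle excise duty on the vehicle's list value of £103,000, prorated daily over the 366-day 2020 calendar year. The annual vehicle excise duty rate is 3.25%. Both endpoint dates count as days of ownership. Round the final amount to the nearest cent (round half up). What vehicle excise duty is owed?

£2,378.01

Days held (22 March – 6 December 2020): 260 out of 366
Tax = £103,000 × 3.25% × 260/366 = £2,378.0055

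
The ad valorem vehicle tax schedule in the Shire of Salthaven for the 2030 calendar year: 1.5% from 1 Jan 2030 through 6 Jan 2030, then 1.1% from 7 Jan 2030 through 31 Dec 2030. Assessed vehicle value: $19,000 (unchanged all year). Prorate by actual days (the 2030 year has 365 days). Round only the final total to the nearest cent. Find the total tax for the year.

1 Jan – 6 Jan 2030: 6 days at 1.5% → $19,000 × 1.5% × 6/365 = $4.6849
7 Jan – 31 Dec 2030: 359 days at 1.1% → $19,000 × 1.1% × 359/365 = $205.5644
Total = $210.2493

$210.25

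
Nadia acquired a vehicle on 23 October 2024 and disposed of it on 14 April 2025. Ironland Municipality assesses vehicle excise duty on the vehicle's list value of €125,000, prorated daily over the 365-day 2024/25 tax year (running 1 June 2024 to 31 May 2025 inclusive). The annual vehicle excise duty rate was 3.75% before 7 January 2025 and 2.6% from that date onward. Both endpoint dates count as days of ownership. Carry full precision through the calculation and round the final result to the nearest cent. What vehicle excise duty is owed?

€1,848.63

23 October 2024 – 6 January 2025: 76 days at 3.75% → €125,000 × 3.75% × 76/365 = €976.0274
7 January – 14 April 2025: 98 days at 2.6% → €125,000 × 2.6% × 98/365 = €872.6027
Total = €1,848.6301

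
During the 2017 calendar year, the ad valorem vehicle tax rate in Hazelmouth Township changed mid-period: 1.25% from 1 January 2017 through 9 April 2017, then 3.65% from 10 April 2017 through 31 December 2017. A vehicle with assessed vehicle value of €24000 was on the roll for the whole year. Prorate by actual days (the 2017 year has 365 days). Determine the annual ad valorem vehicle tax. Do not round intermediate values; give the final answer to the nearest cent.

1 January – 9 April 2017: 99 days at 1.25% → €24000 × 1.25% × 99/365 = €81.3699
10 April – 31 December 2017: 266 days at 3.65% → €24000 × 3.65% × 266/365 = €638.4000
Total = €719.7699

€719.77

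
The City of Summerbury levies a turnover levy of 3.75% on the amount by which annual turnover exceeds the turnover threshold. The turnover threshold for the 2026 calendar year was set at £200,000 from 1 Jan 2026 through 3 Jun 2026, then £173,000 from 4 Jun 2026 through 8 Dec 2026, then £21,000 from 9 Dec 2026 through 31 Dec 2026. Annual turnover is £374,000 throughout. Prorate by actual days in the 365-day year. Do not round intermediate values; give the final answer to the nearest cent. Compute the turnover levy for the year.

1 Jan – 3 Jun 2026: 154 days, exemption £200,000 → (£374,000 − £200,000) × 3.75% × 154/365 = £2,753.0137
4 Jun – 8 Dec 2026: 188 days, exemption £173,000 → (£374,000 − £173,000) × 3.75% × 188/365 = £3,882.3288
9 Dec – 31 Dec 2026: 23 days, exemption £21,000 → (£374,000 − £21,000) × 3.75% × 23/365 = £834.1438
Total = £7,469.4863

£7,469.49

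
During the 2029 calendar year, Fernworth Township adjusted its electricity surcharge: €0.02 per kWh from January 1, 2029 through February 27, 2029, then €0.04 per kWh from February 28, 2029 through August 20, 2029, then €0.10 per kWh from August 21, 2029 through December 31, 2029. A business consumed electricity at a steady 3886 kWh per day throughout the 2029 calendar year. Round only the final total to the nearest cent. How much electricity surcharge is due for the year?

January 1 – February 27, 2029: 58 days × 3886 kWh/day = 225,388 kWh at €0.02/kWh → €4,507.76
February 28 – August 20, 2029: 174 days × 3886 kWh/day = 676,164 kWh at €0.04/kWh → €27,046.56
August 21 – December 31, 2029: 133 days × 3886 kWh/day = 516,838 kWh at €0.10/kWh → €51,683.80

€83,238.12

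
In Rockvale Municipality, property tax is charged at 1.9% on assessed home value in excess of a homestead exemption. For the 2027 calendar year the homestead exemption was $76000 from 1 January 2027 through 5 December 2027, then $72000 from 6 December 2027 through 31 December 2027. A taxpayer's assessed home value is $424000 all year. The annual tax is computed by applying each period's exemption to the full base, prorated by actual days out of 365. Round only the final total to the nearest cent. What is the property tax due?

$6617.41

1 January – 5 December 2027: 339 days, exemption $76000 → ($424000 − $76000) × 1.9% × 339/365 = $6141.0082
6 December – 31 December 2027: 26 days, exemption $72000 → ($424000 − $72000) × 1.9% × 26/365 = $476.4055
Total = $6617.4137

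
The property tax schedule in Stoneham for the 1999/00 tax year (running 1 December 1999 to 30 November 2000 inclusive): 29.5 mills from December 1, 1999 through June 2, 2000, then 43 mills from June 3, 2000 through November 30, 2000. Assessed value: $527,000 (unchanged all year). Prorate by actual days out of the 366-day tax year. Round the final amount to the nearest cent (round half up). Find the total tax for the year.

$19,064.87

December 1, 1999 – June 2, 2000: 185 days at 29.5 mills → $527,000 × 2.95% × 185/366 = $7,858.2036
June 3 – November 30, 2000: 181 days at 43 mills → $527,000 × 4.3% × 181/366 = $11,206.6694
Total = $19,064.8730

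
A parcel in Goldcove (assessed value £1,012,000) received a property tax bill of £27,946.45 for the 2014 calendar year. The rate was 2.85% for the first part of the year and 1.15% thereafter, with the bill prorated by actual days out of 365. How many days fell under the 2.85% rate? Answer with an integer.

346 days

Let d = days at the first rate; then 365 − d days at the second rate.
£1,012,000 × [2.85%·d + 1.15%·(365−d)] / 365 = £27,946.45
Solving gives d = 346, so the new rate took effect on 13 December 2014.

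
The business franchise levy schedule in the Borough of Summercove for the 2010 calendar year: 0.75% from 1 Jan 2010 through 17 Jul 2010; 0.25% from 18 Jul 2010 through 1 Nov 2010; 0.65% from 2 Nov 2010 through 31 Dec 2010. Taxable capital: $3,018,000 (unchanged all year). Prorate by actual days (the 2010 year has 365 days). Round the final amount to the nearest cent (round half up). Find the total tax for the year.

1 Jan – 17 Jul 2010: 198 days at 0.75% → $3,018,000 × 0.75% × 198/365 = $12,278.7123
18 Jul – 1 Nov 2010: 107 days at 0.25% → $3,018,000 × 0.25% × 107/365 = $2,211.8219
2 Nov – 31 Dec 2010: 60 days at 0.65% → $3,018,000 × 0.65% × 60/365 = $3,224.7123
Total = $17,715.2466

$17,715.25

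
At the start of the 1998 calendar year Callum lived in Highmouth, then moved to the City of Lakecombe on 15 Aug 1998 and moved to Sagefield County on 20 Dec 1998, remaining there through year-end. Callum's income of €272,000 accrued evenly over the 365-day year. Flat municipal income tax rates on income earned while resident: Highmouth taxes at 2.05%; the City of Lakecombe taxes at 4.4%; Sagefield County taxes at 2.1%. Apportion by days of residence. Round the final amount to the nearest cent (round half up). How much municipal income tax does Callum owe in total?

Highmouth, 1 Jan – 14 Aug 1998: 226 days → €272,000 × 2.05% × 226/365 = €3,452.5370
The City of Lakecombe, 15 Aug – 19 Dec 1998: 127 days → €272,000 × 4.4% × 127/365 = €4,164.2082
Sagefield County, 20 Dec – 31 Dec 1998: 12 days → €272,000 × 2.1% × 12/365 = €187.7918
Total = €7,804.5370

€7,804.54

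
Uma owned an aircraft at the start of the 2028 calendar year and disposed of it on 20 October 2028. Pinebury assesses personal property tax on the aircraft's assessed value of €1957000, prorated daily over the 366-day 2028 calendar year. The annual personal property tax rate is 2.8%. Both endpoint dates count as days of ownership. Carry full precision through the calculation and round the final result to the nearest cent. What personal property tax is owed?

€44016.46

Days held (1 January – 20 October 2028): 294 out of 366
Tax = €1957000 × 2.8% × 294/366 = €44016.4590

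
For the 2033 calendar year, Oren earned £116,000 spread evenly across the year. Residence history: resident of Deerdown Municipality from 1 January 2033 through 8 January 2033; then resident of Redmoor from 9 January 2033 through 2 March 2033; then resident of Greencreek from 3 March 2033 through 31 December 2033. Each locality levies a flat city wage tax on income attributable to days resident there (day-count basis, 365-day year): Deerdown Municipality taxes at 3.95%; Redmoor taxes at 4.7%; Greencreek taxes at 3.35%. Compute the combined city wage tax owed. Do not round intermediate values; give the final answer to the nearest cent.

Deerdown Municipality, 1 January – 8 January 2033: 8 days → £116,000 × 3.95% × 8/365 = £100.4274
Redmoor, 9 January – 2 March 2033: 53 days → £116,000 × 4.7% × 53/365 = £791.6603
Greencreek, 3 March – 31 December 2033: 304 days → £116,000 × 3.35% × 304/365 = £3,236.5589
Total = £4,128.6466

£4,128.65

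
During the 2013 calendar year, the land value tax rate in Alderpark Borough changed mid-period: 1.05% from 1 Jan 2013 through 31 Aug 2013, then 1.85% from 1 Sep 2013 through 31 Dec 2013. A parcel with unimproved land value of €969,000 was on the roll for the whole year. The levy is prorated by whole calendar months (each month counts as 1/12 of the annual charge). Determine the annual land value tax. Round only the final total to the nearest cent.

€12,758.50

1 Jan – 31 Aug 2013: 8 months at 1.05% → €969,000 × 1.05% × 8/12 = €6,783.0000
1 Sep – 31 Dec 2013: 4 months at 1.85% → €969,000 × 1.85% × 4/12 = €5,975.5000
Total = €12,758.5000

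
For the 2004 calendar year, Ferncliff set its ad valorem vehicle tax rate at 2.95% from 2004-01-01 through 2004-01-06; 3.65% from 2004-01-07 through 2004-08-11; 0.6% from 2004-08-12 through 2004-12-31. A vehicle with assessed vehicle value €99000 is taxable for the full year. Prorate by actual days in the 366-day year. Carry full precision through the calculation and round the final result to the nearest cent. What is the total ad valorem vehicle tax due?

2004-01-01 to 2004-01-06: 6 days at 2.95% → €99000 × 2.95% × 6/366 = €47.8770
2004-01-07 to 2004-08-11: 218 days at 3.65% → €99000 × 3.65% × 218/366 = €2152.3033
2004-08-12 to 2004-12-31: 142 days at 0.6% → €99000 × 0.6% × 142/366 = €230.4590
Total = €2430.6393

€2430.64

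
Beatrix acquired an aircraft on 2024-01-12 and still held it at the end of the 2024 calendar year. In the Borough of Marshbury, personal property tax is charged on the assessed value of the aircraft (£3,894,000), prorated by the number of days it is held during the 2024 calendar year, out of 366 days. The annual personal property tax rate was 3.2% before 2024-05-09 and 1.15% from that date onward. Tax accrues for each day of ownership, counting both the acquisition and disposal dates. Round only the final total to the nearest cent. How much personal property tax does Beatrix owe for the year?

2024-01-12 to 2024-05-08: 118 days at 3.2% → £3,894,000 × 3.2% × 118/366 = £40,174.1639
2024-05-09 to 2024-12-31: 237 days at 1.15% → £3,894,000 × 1.15% × 237/366 = £28,997.5328
Total = £69,171.6967

£69,171.70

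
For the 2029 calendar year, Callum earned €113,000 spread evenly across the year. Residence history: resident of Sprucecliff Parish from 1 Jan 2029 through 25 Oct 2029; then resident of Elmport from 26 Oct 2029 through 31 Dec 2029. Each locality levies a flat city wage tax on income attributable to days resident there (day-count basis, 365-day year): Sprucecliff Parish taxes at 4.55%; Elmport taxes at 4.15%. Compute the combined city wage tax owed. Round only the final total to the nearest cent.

€5,058.53

Sprucecliff Parish, 1 Jan – 25 Oct 2029: 298 days → €113,000 × 4.55% × 298/365 = €4,197.7178
Elmport, 26 Oct – 31 Dec 2029: 67 days → €113,000 × 4.15% × 67/365 = €860.8123
Total = €5,058.5301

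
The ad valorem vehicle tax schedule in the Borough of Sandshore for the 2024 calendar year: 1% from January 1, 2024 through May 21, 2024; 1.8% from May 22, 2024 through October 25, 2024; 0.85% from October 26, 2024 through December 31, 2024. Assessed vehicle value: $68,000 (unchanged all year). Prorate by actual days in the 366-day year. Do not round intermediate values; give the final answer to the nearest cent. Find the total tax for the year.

$894.68

January 1 – May 21, 2024: 142 days at 1% → $68,000 × 1% × 142/366 = $263.8251
May 22 – October 25, 2024: 157 days at 1.8% → $68,000 × 1.8% × 157/366 = $525.0492
October 26 – December 31, 2024: 67 days at 0.85% → $68,000 × 0.85% × 67/366 = $105.8087
Total = $894.6831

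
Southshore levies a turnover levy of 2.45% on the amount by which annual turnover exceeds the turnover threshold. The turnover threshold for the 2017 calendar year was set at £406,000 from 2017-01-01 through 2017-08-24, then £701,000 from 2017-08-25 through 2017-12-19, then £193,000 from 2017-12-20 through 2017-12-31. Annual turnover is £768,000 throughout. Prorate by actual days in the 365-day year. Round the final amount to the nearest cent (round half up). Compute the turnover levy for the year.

£6,723.81

2017-01-01 to 2017-08-24: 236 days, exemption £406,000 → (£768,000 − £406,000) × 2.45% × 236/365 = £5,734.4767
2017-08-25 to 2017-12-19: 117 days, exemption £701,000 → (£768,000 − £701,000) × 2.45% × 117/365 = £526.1795
2017-12-20 to 2017-12-31: 12 days, exemption £193,000 → (£768,000 − £193,000) × 2.45% × 12/365 = £463.1507
Total = £6,723.8068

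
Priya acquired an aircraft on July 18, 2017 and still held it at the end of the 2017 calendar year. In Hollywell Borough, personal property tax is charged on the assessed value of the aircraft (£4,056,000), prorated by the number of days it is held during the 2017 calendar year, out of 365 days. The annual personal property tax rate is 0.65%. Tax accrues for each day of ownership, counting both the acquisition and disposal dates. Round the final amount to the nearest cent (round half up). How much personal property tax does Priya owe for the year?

£12,062.43

Days held (July 18 – December 31, 2017): 167 out of 365
Tax = £4,056,000 × 0.65% × 167/365 = £12,062.4329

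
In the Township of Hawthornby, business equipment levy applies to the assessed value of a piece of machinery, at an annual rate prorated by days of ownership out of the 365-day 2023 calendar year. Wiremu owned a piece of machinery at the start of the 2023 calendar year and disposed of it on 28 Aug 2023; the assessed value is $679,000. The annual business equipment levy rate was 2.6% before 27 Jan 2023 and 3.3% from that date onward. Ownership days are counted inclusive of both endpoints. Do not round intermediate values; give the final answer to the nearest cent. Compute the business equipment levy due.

1 Jan – 26 Jan 2023: 26 days at 2.6% → $679,000 × 2.6% × 26/365 = $1,257.5452
27 Jan – 28 Aug 2023: 214 days at 3.3% → $679,000 × 3.3% × 214/365 = $13,137.2548
Total = $14,394.8000

$14,394.80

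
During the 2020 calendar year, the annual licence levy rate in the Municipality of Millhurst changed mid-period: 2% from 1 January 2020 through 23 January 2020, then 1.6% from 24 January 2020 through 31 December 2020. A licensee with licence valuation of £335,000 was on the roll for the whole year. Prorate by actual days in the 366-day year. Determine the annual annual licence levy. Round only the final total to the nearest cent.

1 January – 23 January 2020: 23 days at 2% → £335,000 × 2% × 23/366 = £421.0383
24 January – 31 December 2020: 343 days at 1.6% → £335,000 × 1.6% × 343/366 = £5,023.1694
Total = £5,444.2077

£5,444.21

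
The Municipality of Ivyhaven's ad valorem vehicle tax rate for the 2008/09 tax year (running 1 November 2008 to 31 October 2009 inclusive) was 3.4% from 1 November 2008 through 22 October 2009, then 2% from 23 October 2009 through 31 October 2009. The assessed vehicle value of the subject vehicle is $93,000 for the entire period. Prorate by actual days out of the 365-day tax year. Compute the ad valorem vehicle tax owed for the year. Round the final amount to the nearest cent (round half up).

1 November 2008 – 22 October 2009: 356 days at 3.4% → $93,000 × 3.4% × 356/365 = $3,084.0329
23 October – 31 October 2009: 9 days at 2% → $93,000 × 2% × 9/365 = $45.8630
Total = $3,129.8959

$3,129.90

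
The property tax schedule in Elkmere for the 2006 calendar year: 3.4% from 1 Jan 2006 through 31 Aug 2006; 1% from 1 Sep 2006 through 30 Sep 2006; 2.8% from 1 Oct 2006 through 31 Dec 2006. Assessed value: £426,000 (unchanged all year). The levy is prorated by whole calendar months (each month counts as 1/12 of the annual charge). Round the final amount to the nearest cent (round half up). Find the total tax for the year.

1 Jan – 31 Aug 2006: 8 months at 3.4% → £426,000 × 3.4% × 8/12 = £9,656.0000
1 Sep – 30 Sep 2006: 1 month at 1% → £426,000 × 1% × 1/12 = £355.0000
1 Oct – 31 Dec 2006: 3 months at 2.8% → £426,000 × 2.8% × 3/12 = £2,982.0000
Total = £12,993.0000

£12,993.00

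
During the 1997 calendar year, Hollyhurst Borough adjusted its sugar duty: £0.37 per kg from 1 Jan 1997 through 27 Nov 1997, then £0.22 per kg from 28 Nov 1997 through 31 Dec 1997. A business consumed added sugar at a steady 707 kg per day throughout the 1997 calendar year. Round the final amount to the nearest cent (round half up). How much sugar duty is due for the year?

£91,874.65

1 Jan – 27 Nov 1997: 331 days × 707 kg/day = 234,017 kg at £0.37/kg → £86,586.29
28 Nov – 31 Dec 1997: 34 days × 707 kg/day = 24,038 kg at £0.22/kg → £5,288.36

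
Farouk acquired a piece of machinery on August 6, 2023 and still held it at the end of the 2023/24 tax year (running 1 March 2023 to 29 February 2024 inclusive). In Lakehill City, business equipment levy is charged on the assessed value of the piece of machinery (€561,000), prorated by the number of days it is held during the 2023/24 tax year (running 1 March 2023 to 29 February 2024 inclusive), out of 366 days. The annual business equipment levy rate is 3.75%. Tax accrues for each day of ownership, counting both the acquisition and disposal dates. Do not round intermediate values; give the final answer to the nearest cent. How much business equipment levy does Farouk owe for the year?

€11,955.74

Days held (August 6, 2023 – February 29, 2024): 208 out of 366
Tax = €561,000 × 3.75% × 208/366 = €11,955.7377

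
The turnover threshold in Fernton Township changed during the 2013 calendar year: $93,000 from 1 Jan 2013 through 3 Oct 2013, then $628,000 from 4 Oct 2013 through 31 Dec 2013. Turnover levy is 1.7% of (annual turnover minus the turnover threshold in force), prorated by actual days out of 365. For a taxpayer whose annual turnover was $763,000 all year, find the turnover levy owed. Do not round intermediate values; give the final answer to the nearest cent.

$9,172.32

1 Jan – 3 Oct 2013: 276 days, exemption $93,000 → ($763,000 − $93,000) × 1.7% × 276/365 = $8,612.7123
4 Oct – 31 Dec 2013: 89 days, exemption $628,000 → ($763,000 − $628,000) × 1.7% × 89/365 = $559.6027
Total = $9,172.3151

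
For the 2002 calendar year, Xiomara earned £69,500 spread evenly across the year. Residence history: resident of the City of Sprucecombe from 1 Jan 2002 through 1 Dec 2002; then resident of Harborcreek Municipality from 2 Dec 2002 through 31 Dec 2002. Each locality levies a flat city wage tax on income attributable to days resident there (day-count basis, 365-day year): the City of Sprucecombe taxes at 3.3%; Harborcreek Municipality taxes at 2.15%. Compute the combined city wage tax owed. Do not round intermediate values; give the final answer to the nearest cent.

The City of Sprucecombe, 1 Jan – 1 Dec 2002: 335 days → £69,500 × 3.3% × 335/365 = £2,104.9932
Harborcreek Municipality, 2 Dec – 31 Dec 2002: 30 days → £69,500 × 2.15% × 30/365 = £122.8151
Total = £2,227.8082

£2,227.81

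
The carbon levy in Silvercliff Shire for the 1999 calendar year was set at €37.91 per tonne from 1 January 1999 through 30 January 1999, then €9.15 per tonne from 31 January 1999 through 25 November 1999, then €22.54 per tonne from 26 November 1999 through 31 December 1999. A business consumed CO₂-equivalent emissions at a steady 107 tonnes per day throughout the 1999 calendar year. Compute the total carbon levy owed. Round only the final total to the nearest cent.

€501251.13

1 January – 30 January 1999: 30 days × 107 tonnes/day = 3,210 tonnes at €37.91/tonne → €121691.10
31 January – 25 November 1999: 299 days × 107 tonnes/day = 31,993 tonnes at €9.15/tonne → €292735.95
26 November – 31 December 1999: 36 days × 107 tonnes/day = 3,852 tonnes at €22.54/tonne → €86824.08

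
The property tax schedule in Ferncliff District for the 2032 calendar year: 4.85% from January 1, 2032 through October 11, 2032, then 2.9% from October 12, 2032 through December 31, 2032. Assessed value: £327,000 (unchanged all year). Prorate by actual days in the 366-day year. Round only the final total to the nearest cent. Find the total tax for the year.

January 1 – October 11, 2032: 285 days at 4.85% → £327,000 × 4.85% × 285/366 = £12,349.6107
October 12 – December 31, 2032: 81 days at 2.9% → £327,000 × 2.9% × 81/366 = £2,098.6967
Total = £14,448.3074

£14,448.31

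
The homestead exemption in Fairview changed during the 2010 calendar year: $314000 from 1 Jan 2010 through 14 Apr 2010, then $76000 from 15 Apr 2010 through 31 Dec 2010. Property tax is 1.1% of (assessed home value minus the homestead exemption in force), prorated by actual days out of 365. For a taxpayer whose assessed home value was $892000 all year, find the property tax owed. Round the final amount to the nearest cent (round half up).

1 Jan – 14 Apr 2010: 104 days, exemption $314000 → ($892000 − $314000) × 1.1% × 104/365 = $1811.5945
15 Apr – 31 Dec 2010: 261 days, exemption $76000 → ($892000 − $76000) × 1.1% × 261/365 = $6418.4548
Total = $8230.0493

$8230.05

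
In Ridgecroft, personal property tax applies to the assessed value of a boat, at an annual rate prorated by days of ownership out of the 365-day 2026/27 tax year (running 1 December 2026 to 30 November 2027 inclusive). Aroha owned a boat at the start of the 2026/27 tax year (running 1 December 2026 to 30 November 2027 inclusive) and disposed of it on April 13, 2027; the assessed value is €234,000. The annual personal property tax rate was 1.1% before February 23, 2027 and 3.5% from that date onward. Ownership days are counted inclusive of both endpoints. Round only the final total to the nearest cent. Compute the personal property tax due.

€1,714.29

December 1, 2026 – February 22, 2027: 84 days at 1.1% → €234,000 × 1.1% × 84/365 = €592.3726
February 23 – April 13, 2027: 50 days at 3.5% → €234,000 × 3.5% × 50/365 = €1,121.9178
Total = €1,714.2904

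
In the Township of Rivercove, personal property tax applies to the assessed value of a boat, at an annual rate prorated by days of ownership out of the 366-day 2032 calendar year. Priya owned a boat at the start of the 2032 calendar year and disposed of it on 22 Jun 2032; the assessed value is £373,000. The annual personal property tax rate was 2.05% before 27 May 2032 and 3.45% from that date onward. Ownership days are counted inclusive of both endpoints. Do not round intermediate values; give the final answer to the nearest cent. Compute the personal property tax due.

£4,020.45

1 Jan – 26 May 2032: 147 days at 2.05% → £373,000 × 2.05% × 147/366 = £3,071.1352
27 May – 22 Jun 2032: 27 days at 3.45% → £373,000 × 3.45% × 27/366 = £949.3156
Total = £4,020.4508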